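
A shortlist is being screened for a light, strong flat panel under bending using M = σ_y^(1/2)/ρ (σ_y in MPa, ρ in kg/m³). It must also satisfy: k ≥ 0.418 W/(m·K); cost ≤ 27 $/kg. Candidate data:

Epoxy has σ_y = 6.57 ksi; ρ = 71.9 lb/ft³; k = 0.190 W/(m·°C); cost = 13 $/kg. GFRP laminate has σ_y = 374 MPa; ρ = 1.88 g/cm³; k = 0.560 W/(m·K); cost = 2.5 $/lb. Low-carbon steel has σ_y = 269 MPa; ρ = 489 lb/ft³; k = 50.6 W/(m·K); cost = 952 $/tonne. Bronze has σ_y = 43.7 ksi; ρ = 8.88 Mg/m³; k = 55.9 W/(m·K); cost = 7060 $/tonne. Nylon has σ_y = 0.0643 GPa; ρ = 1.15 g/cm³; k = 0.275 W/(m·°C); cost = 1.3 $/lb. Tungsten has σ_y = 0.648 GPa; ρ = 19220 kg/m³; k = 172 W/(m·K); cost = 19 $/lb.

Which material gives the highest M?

Screen on constraints: k ≥ 0.418 W/(m·K); cost ≤ 27 $/kg. Survivors: GFRP laminate, low-carbon steel, bronze.
After converting to SI:
  GFRP laminate: σ_y = 374.0 MPa, ρ = 1880 kg/m³
  low-carbon steel: σ_y = 269.0 MPa, ρ = 7833 kg/m³
  bronze: σ_y = 301.3 MPa, ρ = 8880 kg/m³
  GFRP laminate: M = 10.3×10⁻³
  low-carbon steel: M = 2.09×10⁻³
  bronze: M = 1.95×10⁻³
The maximum is for GFRP laminate.

GFRP laminate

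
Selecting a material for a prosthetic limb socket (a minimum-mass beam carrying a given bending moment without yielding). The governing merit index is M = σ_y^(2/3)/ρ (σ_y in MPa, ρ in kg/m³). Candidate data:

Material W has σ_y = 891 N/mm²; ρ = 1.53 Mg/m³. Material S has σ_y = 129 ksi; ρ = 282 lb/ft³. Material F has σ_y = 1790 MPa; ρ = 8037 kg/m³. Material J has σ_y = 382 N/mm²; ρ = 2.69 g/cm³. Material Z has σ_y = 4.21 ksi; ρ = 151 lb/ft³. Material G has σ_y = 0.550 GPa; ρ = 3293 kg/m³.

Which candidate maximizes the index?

Putting every candidate on a common basis:
  material W: σ_y = 891.0 MPa, ρ = 1530 kg/m³
  material S: σ_y = 889.4 MPa, ρ = 4517 kg/m³
  material F: σ_y = 1790 MPa, ρ = 8037 kg/m³
  material J: σ_y = 382.0 MPa, ρ = 2690 kg/m³
  material Z: σ_y = 29.03 MPa, ρ = 2419 kg/m³
  material G: σ_y = 550.0 MPa, ρ = 3293 kg/m³
  material W: M = 60.5×10⁻³
  material S: M = 20.5×10⁻³
  material G: M = 20.4×10⁻³
  material J: M = 19.6×10⁻³
  material F: M = 18.3×10⁻³
  material Z: M = 3.90×10⁻³
Material W ranks first.

material W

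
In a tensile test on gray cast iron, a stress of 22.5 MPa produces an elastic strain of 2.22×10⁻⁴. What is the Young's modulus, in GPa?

E = σ/ε = 22.5 MPa / 2.22×10⁻⁴ = 101400 MPa = 101 GPa.

101 GPa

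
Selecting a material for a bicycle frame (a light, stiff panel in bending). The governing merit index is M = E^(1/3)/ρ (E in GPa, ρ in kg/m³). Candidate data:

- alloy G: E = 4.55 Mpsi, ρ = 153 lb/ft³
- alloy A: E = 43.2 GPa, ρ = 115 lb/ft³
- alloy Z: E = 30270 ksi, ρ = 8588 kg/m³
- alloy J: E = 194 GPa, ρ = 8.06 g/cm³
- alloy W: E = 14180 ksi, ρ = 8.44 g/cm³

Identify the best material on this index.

In SI units:
  alloy G: E = 31.37 GPa, ρ = 2451 kg/m³
  alloy A: E = 43.20 GPa, ρ = 1842 kg/m³
  alloy Z: E = 208.7 GPa, ρ = 8588 kg/m³
  alloy J: E = 194.0 GPa, ρ = 8060 kg/m³
  alloy W: E = 97.77 GPa, ρ = 8440 kg/m³
  alloy A: M = 1.90×10⁻³
  alloy G: M = 1.29×10⁻³
  alloy J: M = 0.718×10⁻³
  alloy Z: M = 0.691×10⁻³
  alloy W: M = 0.546×10⁻³
The maximum is for alloy A.

alloy A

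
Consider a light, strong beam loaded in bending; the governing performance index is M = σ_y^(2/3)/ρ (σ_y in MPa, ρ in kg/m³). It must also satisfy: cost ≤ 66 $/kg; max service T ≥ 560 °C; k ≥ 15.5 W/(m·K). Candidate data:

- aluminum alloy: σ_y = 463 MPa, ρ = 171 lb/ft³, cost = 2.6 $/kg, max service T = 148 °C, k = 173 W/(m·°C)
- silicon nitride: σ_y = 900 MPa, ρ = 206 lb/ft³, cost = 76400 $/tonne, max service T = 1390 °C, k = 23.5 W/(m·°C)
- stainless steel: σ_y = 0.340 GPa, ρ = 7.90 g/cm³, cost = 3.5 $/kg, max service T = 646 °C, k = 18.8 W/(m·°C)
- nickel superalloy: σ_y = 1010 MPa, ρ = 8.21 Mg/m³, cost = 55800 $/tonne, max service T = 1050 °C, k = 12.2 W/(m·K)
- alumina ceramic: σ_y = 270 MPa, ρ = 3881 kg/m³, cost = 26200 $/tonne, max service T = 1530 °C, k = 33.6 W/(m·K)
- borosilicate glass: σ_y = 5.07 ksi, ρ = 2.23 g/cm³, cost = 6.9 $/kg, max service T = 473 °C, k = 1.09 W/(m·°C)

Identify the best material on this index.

Screen on constraints: cost ≤ 66 $/kg; max service T ≥ 560 °C; k ≥ 15.5 W/(m·K). Survivors: stainless steel, alumina ceramic.
Normalizing units and computing the index:
  stainless steel: σ_y = 340.0 MPa, ρ = 7900 kg/m³
  alumina ceramic: σ_y = 270.0 MPa, ρ = 3881 kg/m³
  alumina ceramic: M = 10.8×10⁻³
  stainless steel: M = 6.17×10⁻³
Alumina ceramic ranks first.

alumina ceramic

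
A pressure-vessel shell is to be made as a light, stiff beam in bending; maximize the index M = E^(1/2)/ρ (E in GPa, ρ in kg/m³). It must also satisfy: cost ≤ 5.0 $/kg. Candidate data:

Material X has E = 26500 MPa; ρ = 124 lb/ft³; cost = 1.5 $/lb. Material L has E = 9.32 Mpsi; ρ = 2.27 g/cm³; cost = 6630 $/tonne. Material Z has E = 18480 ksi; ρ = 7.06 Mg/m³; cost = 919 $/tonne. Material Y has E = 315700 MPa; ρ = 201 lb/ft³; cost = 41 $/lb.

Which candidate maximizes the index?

Screen on constraints: cost ≤ 5.0 $/kg. Survivors: material X, material Z.
After converting to SI:
  material X: E = 26.50 GPa, ρ = 1986 kg/m³
  material Z: E = 127.4 GPa, ρ = 7060 kg/m³
  material X: M = 2.59×10⁻³
  material Z: M = 1.60×10⁻³
The maximum is for material X.

material X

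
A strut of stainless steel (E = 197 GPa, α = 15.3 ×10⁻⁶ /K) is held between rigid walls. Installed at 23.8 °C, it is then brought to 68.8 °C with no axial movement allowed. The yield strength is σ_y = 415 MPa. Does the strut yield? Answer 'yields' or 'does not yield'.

ΔT = 45.00 K. Constrained thermal stress σ = E·α·ΔT = 197.0×10³ MPa × 15.3×10⁻⁶ × 45.00 = 136 MPa (compressive).
Compare to σ_y = 415 MPa: σ < σ_y, so it does not yield.

does not yield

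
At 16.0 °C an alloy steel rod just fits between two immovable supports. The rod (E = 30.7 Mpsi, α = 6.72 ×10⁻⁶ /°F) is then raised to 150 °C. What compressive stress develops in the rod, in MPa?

343 MPa

E = 30.7 Mpsi = 211.7 GPa.
α = 6.72×10⁻⁶/°F × 9/5 = 12.1×10⁻⁶/K.
ΔT = 134.0 K. Constrained thermal stress σ = E·α·ΔT = 211.7×10³ MPa × 12.1×10⁻⁶ × 134.0 = 343 MPa (compressive).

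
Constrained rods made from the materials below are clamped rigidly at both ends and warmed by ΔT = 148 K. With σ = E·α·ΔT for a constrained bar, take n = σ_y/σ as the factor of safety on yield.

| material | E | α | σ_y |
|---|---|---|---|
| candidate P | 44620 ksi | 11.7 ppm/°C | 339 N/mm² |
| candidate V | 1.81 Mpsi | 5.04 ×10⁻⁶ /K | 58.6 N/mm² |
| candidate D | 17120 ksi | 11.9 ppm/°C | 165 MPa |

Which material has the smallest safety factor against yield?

Per material, after unit conversion:
  candidate P: E = 307.6, α = 11.7, σ_y = 339.0 → σ = 533 MPa, n = 0.636
  candidate V: E = 12.48, α = 5.04, σ_y = 58.60 → σ = 9.31 MPa, n = 6.30
  candidate D: E = 118.0, α = 11.9, σ_y = 165.0 → σ = 208 MPa, n = 0.794
Candidate P has the lowest safety factor, n = 0.636.

candidate P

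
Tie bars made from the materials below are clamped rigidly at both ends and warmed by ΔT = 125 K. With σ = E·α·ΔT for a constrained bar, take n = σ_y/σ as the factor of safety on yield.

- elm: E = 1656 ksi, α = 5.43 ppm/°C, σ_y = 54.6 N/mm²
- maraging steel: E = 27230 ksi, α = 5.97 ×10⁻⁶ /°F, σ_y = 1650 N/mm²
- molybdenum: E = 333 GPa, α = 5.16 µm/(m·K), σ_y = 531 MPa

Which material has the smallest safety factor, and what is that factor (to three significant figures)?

In consistent units (E in GPa, α in ×10⁻⁶/K, σ_y in MPa):
  elm: E = 11.42, α = 5.43, σ_y = 54.60 → σ = 7.75 MPa, n = 7.05
  maraging steel: E = 187.7, α = 10.7, σ_y = 1650 → σ = 252 MPa, n = 6.54
  molybdenum: E = 333.0, α = 5.16, σ_y = 531.0 → σ = 215 MPa, n = 2.47
The minimum is molybdenum at n = 2.47.

molybdenum, n = 2.47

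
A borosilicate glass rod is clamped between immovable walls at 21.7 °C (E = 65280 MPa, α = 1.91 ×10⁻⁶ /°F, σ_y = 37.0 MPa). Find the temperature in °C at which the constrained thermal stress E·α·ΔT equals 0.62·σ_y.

E = 65280 MPa = 65.28 GPa.
α = 1.91×10⁻⁶/°F × 9/5 = 3.44×10⁻⁶/K.
E·α·ΔT = 22.94 MPa ⇒ ΔT = 22.94 / (65.28×10³ × 3.44×10⁻⁶) = 102.2 K.
T = 21.7 + 102.2 = 123.9 °C.

124 °C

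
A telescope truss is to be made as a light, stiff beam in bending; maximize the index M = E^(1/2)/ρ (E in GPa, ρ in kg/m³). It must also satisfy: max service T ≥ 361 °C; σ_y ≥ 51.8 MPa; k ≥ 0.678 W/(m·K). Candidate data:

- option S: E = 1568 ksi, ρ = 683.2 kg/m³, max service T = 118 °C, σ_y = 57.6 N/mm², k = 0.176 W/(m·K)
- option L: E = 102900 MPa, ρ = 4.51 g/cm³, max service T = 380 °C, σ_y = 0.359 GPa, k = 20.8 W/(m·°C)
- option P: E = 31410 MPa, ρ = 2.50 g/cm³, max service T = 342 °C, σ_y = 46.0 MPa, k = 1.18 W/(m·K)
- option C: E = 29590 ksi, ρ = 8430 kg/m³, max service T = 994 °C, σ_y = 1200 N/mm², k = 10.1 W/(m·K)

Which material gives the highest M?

Screen on constraints: max service T ≥ 361 °C; σ_y ≥ 51.8 MPa; k ≥ 0.678 W/(m·K). Survivors: option L, option C.
Putting every candidate on a common basis:
  option L: E = 102.9 GPa, ρ = 4510 kg/m³
  option C: E = 204.0 GPa, ρ = 8430 kg/m³
  option L: M = 2.25×10⁻³
  option C: M = 1.69×10⁻³
Option L has the largest M.

option L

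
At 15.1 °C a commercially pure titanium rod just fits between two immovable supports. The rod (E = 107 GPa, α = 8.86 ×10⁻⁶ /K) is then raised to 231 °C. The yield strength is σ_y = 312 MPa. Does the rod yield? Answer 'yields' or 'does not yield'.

ΔT = 215.9 K. Constrained thermal stress σ = E·α·ΔT = 107.0×10³ MPa × 8.86×10⁻⁶ × 215.9 = 205 MPa (compressive).
Compare to σ_y = 312 MPa: σ < σ_y, so it does not yield.

does not yield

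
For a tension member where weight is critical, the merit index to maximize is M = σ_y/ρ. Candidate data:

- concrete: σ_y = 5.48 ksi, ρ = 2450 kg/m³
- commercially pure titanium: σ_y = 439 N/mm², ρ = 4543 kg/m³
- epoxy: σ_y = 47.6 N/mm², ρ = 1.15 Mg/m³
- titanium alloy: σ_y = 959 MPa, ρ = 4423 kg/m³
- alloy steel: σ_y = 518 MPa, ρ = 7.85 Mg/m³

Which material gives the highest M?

titanium alloy

Convert each candidate to consistent units, then evaluate M:
  concrete: σ_y = 37.78 MPa, ρ = 2450 kg/m³
  commercially pure titanium: σ_y = 439.0 MPa, ρ = 4543 kg/m³
  epoxy: σ_y = 47.60 MPa, ρ = 1150 kg/m³
  titanium alloy: σ_y = 959.0 MPa, ρ = 4423 kg/m³
  alloy steel: σ_y = 518.0 MPa, ρ = 7850 kg/m³
  titanium alloy: M = 217 kN·m/kg
  commercially pure titanium: M = 96.6 kN·m/kg
  alloy steel: M = 66.0 kN·m/kg
  epoxy: M = 41.4 kN·m/kg
  concrete: M = 15.4 kN·m/kg
The maximum is for titanium alloy.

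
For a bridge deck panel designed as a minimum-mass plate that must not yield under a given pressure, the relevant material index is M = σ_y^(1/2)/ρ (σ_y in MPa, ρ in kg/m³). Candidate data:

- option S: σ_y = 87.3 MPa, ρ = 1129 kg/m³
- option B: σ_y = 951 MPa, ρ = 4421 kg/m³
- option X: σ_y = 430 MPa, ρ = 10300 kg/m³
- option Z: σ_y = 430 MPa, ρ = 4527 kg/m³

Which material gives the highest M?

Computing M directly (units already consistent):
  option S: M = 8.28×10⁻³
  option B: M = 6.98×10⁻³
  option Z: M = 4.58×10⁻³
  option X: M = 2.01×10⁻³
Option S ranks first.

option S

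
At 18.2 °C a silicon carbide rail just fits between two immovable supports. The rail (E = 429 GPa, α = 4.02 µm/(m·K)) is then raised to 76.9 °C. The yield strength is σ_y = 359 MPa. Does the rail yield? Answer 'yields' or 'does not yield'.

does not yield

ΔT = 58.70 K. Constrained thermal stress σ = E·α·ΔT = 429.0×10³ MPa × 4.02×10⁻⁶ × 58.70 = 101 MPa (compressive).
Compare to σ_y = 359 MPa: σ < σ_y, so it does not yield.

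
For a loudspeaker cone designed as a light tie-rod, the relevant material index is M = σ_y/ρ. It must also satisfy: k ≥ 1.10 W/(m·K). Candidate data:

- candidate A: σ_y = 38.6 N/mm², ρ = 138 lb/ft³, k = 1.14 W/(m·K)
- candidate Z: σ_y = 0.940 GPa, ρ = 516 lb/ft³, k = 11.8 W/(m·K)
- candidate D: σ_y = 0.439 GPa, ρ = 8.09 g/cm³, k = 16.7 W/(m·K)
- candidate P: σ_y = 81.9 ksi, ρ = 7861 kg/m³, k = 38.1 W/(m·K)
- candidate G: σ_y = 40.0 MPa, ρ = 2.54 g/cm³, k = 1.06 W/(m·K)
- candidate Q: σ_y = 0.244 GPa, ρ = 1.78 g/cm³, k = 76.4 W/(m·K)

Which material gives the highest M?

Screen on constraints: k ≥ 1.10 W/(m·K). Survivors: candidate A, candidate Z, candidate D, candidate P, candidate Q.
After converting to SI:
  candidate A: σ_y = 38.60 MPa, ρ = 2211 kg/m³
  candidate Z: σ_y = 940.0 MPa, ρ = 8266 kg/m³
  candidate D: σ_y = 439.0 MPa, ρ = 8090 kg/m³
  candidate P: σ_y = 564.7 MPa, ρ = 7861 kg/m³
  candidate Q: σ_y = 244.0 MPa, ρ = 1780 kg/m³
  candidate Q: M = 137 kN·m/kg
  candidate Z: M = 114 kN·m/kg
  candidate P: M = 71.8 kN·m/kg
  candidate D: M = 54.3 kN·m/kg
  candidate A: M = 17.5 kN·m/kg
Candidate Q ranks first.

candidate Q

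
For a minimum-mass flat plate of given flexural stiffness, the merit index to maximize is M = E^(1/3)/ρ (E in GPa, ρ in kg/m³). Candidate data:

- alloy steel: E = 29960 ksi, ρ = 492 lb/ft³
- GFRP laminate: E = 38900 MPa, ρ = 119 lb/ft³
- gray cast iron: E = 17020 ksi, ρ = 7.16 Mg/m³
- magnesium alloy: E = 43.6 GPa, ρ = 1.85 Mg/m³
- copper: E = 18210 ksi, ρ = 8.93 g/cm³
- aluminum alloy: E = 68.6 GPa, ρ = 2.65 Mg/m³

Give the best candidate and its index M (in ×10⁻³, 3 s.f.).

Normalizing units and computing the index:
  alloy steel: E = 206.6 GPa, ρ = 7881 kg/m³
  GFRP laminate: E = 38.90 GPa, ρ = 1906 kg/m³
  gray cast iron: E = 117.3 GPa, ρ = 7160 kg/m³
  magnesium alloy: E = 43.60 GPa, ρ = 1850 kg/m³
  copper: E = 125.6 GPa, ρ = 8930 kg/m³
  aluminum alloy: E = 68.60 GPa, ρ = 2650 kg/m³
  magnesium alloy: M = 1.90×10⁻³
  GFRP laminate: M = 1.78×10⁻³
  aluminum alloy: M = 1.54×10⁻³
  alloy steel: M = 0.750×10⁻³
  gray cast iron: M = 0.684×10⁻³
  copper: M = 0.561×10⁻³
The maximum is for magnesium alloy.

magnesium alloy, M = 1.90×10⁻³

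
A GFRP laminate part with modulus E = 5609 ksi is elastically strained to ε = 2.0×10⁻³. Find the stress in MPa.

77.3 MPa

E = 5609 ksi = 38.67 GPa.
σ = E·ε = 38670 MPa × 2.0×10⁻³ = 77.3 MPa.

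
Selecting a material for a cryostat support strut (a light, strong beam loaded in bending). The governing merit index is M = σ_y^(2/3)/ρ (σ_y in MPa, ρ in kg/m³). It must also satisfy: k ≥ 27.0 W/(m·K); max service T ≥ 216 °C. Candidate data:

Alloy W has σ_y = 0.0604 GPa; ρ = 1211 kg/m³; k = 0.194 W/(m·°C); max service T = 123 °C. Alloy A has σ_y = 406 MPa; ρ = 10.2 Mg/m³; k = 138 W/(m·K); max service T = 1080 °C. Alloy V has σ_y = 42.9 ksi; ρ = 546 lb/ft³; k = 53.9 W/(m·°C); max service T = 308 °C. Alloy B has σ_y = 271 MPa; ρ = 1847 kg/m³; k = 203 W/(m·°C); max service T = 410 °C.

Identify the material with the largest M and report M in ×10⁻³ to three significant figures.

alloy B, M = 22.7×10⁻³

Screen on constraints: k ≥ 27.0 W/(m·K); max service T ≥ 216 °C. Survivors: alloy A, alloy V, alloy B.
After converting to SI:
  alloy A: σ_y = 406.0 MPa, ρ = 10200 kg/m³
  alloy V: σ_y = 295.8 MPa, ρ = 8746 kg/m³
  alloy B: σ_y = 271.0 MPa, ρ = 1847 kg/m³
  alloy B: M = 22.7×10⁻³
  alloy A: M = 5.38×10⁻³
  alloy V: M = 5.08×10⁻³
Alloy B has the largest M.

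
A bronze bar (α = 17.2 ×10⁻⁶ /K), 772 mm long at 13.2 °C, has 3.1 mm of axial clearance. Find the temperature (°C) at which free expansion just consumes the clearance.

α·L₀·ΔT = 3.1 mm ⇒ ΔT = 3.1 / (17.2×10⁻⁶ × 772.0) = 233.5 K.
T = 13.2 + 233.5 = 246.7 °C.

247 °C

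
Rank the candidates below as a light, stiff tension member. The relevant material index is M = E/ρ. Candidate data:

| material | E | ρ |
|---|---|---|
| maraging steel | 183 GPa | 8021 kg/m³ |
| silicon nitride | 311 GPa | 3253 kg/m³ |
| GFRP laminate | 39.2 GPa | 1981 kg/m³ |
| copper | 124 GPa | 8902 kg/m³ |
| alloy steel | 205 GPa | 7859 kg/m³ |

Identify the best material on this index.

silicon nitride

Per-candidate index values:
  silicon nitride: M = 95.6 MN·m/kg
  alloy steel: M = 26.1 MN·m/kg
  maraging steel: M = 22.8 MN·m/kg
  GFRP laminate: M = 19.8 MN·m/kg
  copper: M = 13.9 MN·m/kg
The maximum is for silicon nitride.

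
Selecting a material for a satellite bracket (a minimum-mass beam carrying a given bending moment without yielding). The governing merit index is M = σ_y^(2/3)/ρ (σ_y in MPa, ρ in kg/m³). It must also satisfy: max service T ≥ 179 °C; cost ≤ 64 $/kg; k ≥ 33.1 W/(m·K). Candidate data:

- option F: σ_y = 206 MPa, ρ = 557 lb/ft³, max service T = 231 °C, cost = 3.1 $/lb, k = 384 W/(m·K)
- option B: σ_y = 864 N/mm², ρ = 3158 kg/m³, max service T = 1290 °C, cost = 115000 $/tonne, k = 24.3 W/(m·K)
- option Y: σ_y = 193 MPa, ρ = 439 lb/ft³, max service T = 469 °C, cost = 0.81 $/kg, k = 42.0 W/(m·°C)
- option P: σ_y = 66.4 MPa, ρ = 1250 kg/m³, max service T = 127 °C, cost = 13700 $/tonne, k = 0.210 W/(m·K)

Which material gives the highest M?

Screen on constraints: max service T ≥ 179 °C; cost ≤ 64 $/kg; k ≥ 33.1 W/(m·K). Survivors: option F, option Y.
Convert each candidate to consistent units, then evaluate M:
  option F: σ_y = 206.0 MPa, ρ = 8922 kg/m³
  option Y: σ_y = 193.0 MPa, ρ = 7032 kg/m³
  option Y: M = 4.75×10⁻³
  option F: M = 3.91×10⁻³
Highest index: option Y.

option Y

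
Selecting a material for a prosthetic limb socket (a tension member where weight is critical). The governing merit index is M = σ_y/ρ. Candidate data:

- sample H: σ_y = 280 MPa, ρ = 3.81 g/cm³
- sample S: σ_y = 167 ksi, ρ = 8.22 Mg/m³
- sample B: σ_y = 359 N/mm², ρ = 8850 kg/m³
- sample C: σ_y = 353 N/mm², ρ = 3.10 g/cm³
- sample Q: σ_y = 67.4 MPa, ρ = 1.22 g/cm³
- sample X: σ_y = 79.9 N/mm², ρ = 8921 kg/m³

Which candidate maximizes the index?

sample S

Normalizing units and computing the index:
  sample H: σ_y = 280.0 MPa, ρ = 3810 kg/m³
  sample S: σ_y = 1151 MPa, ρ = 8220 kg/m³
  sample B: σ_y = 359.0 MPa, ρ = 8850 kg/m³
  sample C: σ_y = 353.0 MPa, ρ = 3100 kg/m³
  sample Q: σ_y = 67.40 MPa, ρ = 1220 kg/m³
  sample X: σ_y = 79.90 MPa, ρ = 8921 kg/m³
  sample S: M = 140 kN·m/kg
  sample C: M = 114 kN·m/kg
  sample H: M = 73.5 kN·m/kg
  sample Q: M = 55.2 kN·m/kg
  sample B: M = 40.6 kN·m/kg
  sample X: M = 8.96 kN·m/kg
Highest index: sample S.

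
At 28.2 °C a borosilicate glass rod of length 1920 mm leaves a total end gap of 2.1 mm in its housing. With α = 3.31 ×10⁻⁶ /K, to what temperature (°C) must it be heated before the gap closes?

α·L₀·ΔT = 2.1 mm ⇒ ΔT = 2.1 / (3.31×10⁻⁶ × 1920.0) = 330.4 K.
T = 28.2 + 330.4 = 358.6 °C.

359 °C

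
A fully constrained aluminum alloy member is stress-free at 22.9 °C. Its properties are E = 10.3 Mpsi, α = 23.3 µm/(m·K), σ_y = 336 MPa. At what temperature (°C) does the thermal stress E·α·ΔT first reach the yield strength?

E = 10.3 Mpsi = 71.02 GPa.
E·α·ΔT = 336.0 MPa ⇒ ΔT = 336.0 / (71.02×10³ × 23.3×10⁻⁶) = 203.1 K.
T = 22.9 + 203.1 = 226.0 °C.

226 °C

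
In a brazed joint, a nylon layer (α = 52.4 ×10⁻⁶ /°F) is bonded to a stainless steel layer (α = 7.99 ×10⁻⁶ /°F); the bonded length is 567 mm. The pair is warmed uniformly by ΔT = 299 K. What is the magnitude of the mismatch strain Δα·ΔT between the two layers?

0.0239

nylon: α = 52.4×10⁻⁶/°F × 9/5 = 94.3×10⁻⁶/K.
stainless steel: α = 7.99×10⁻⁶/°F × 9/5 = 14.4×10⁻⁶/K.
Δα = |94.3 − 14.4|×10⁻⁶/K = 79.9×10⁻⁶/K.
Mismatch strain = Δα·ΔT = 79.9×10⁻⁶ × 299.0 = 0.0239.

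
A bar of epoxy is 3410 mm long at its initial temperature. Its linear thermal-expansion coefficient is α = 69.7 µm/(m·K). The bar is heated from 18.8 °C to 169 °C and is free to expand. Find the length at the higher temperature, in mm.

ΔT = 169 − 18.8 = 150.2 K.
ΔL = α·L₀·ΔT = 69.7×10⁻⁶ × 3410 mm × 150.2 K = 35.7 mm.
L = L₀ + ΔL = 3410 + 35.7 = 3445.7 mm.

3445.7 mm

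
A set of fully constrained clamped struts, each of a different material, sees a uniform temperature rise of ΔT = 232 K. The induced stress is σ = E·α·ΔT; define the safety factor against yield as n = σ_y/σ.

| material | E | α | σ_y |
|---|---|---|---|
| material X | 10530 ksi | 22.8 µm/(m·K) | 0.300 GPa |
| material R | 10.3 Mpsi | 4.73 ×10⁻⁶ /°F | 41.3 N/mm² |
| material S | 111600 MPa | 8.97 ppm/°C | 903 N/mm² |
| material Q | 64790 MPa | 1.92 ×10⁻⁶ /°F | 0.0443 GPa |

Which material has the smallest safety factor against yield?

In consistent units (E in GPa, α in ×10⁻⁶/K, σ_y in MPa):
  material X: E = 72.60, α = 22.8, σ_y = 300.0 → σ = 384 MPa, n = 0.781
  material R: E = 71.02, α = 8.51, σ_y = 41.30 → σ = 140 MPa, n = 0.294
  material S: E = 111.6, α = 8.97, σ_y = 903.0 → σ = 232 MPa, n = 3.89
  material Q: E = 64.79, α = 3.46, σ_y = 44.30 → σ = 51.9 MPa, n = 0.853
The minimum is material R at n = 0.294.

material R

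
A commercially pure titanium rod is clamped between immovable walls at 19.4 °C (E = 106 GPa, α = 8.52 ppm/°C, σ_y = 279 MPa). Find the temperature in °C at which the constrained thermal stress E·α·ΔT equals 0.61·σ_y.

E·α·ΔT = 170.2 MPa ⇒ ΔT = 170.2 / (106.0×10³ × 8.52×10⁻⁶) = 188.4 K.
T = 19.4 + 188.4 = 207.8 °C.

208 °C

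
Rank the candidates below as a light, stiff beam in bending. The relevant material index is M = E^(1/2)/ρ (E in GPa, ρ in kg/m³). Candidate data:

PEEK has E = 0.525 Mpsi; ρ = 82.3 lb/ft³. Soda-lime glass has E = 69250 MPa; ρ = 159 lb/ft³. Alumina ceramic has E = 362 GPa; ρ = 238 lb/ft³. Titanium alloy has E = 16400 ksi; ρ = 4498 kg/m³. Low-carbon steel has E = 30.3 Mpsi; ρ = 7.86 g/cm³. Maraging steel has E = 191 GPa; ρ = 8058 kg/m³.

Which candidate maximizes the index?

After converting to SI:
  PEEK: E = 3.620 GPa, ρ = 1318 kg/m³
  soda-lime glass: E = 69.25 GPa, ρ = 2547 kg/m³
  alumina ceramic: E = 362.0 GPa, ρ = 3812 kg/m³
  titanium alloy: E = 113.1 GPa, ρ = 4498 kg/m³
  low-carbon steel: E = 208.9 GPa, ρ = 7860 kg/m³
  maraging steel: E = 191.0 GPa, ρ = 8058 kg/m³
  alumina ceramic: M = 4.99×10⁻³
  soda-lime glass: M = 3.27×10⁻³
  titanium alloy: M = 2.36×10⁻³
  low-carbon steel: M = 1.84×10⁻³
  maraging steel: M = 1.72×10⁻³
  PEEK: M = 1.44×10⁻³
Alumina ceramic ranks first.

alumina ceramic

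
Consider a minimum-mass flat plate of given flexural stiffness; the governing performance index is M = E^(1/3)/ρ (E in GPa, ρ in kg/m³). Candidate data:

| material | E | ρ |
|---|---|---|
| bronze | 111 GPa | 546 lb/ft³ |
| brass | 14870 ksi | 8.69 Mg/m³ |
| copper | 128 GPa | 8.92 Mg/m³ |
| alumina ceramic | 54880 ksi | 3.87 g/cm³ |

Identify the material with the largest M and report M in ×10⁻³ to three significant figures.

In SI units:
  bronze: E = 111.0 GPa, ρ = 8746 kg/m³
  brass: E = 102.5 GPa, ρ = 8690 kg/m³
  copper: E = 128.0 GPa, ρ = 8920 kg/m³
  alumina ceramic: E = 378.4 GPa, ρ = 3870 kg/m³
  alumina ceramic: M = 1.87×10⁻³
  copper: M = 0.565×10⁻³
  bronze: M = 0.549×10⁻³
  brass: M = 0.539×10⁻³
Alumina ceramic has the largest M.

alumina ceramic, M = 1.87×10⁻³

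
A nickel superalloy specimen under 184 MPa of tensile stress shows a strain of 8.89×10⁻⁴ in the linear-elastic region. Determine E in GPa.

E = σ/ε = 184 MPa / 8.89×10⁻⁴ = 207000 MPa = 207 GPa.

207 GPa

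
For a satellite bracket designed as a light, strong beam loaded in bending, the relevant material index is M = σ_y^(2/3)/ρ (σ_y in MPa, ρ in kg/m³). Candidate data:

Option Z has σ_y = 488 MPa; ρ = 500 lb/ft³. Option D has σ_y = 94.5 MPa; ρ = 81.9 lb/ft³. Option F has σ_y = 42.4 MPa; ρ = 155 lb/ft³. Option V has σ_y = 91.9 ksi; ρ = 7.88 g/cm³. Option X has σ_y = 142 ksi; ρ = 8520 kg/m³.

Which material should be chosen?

option D

Normalizing units and computing the index:
  option Z: σ_y = 488.0 MPa, ρ = 8009 kg/m³
  option D: σ_y = 94.50 MPa, ρ = 1312 kg/m³
  option F: σ_y = 42.40 MPa, ρ = 2483 kg/m³
  option V: σ_y = 633.6 MPa, ρ = 7880 kg/m³
  option X: σ_y = 979.1 MPa, ρ = 8520 kg/m³
  option D: M = 15.8×10⁻³
  option X: M = 11.6×10⁻³
  option V: M = 9.36×10⁻³
  option Z: M = 7.74×10⁻³
  option F: M = 4.90×10⁻³
Option D ranks first.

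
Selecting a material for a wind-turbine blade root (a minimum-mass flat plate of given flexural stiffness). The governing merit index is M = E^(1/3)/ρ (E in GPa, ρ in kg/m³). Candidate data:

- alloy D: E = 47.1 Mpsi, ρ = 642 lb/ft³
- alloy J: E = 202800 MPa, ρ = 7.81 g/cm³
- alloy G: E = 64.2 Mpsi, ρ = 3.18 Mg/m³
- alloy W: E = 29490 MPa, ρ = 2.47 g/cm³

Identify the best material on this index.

In SI units:
  alloy D: E = 324.7 GPa, ρ = 10280 kg/m³
  alloy J: E = 202.8 GPa, ρ = 7810 kg/m³
  alloy G: E = 442.6 GPa, ρ = 3180 kg/m³
  alloy W: E = 29.49 GPa, ρ = 2470 kg/m³
  alloy G: M = 2.40×10⁻³
  alloy W: M = 1.25×10⁻³
  alloy J: M = 0.752×10⁻³
  alloy D: M = 0.668×10⁻³
Highest index: alloy G.

alloy G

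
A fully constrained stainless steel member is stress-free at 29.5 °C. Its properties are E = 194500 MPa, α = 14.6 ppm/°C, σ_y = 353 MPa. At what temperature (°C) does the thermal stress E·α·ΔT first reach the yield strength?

E = 194500 MPa = 194.5 GPa.
E·α·ΔT = 353.0 MPa ⇒ ΔT = 353.0 / (194.5×10³ × 14.6×10⁻⁶) = 124.3 K.
T = 29.5 + 124.3 = 153.8 °C.

154 °C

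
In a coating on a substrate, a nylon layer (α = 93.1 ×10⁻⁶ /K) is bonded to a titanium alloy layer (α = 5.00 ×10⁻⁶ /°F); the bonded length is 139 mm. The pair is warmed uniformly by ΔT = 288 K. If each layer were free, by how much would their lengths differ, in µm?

3370 µm

titanium alloy: α = 5.00×10⁻⁶/°F × 9/5 = 9.00×10⁻⁶/K.
Δα = |93.1 − 9.00|×10⁻⁶/K = 84.1×10⁻⁶/K.
ΔL_mismatch = Δα·L·ΔT = 84.1×10⁻⁶ × 139.0 mm × 288.0 K = 3370 µm.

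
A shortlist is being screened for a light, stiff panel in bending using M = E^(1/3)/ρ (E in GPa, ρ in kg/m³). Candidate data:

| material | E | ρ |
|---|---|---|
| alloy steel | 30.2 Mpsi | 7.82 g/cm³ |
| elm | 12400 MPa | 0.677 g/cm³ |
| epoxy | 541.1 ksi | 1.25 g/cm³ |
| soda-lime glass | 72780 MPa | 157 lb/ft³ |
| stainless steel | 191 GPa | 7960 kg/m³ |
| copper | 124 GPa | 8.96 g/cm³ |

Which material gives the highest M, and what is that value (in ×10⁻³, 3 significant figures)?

elm, M = 3.42×10⁻³

In SI units:
  alloy steel: E = 208.2 GPa, ρ = 7820 kg/m³
  elm: E = 12.40 GPa, ρ = 677.0 kg/m³
  epoxy: E = 3.731 GPa, ρ = 1250 kg/m³
  soda-lime glass: E = 72.78 GPa, ρ = 2515 kg/m³
  stainless steel: E = 191.0 GPa, ρ = 7960 kg/m³
  copper: E = 124.0 GPa, ρ = 8960 kg/m³
  elm: M = 3.42×10⁻³
  soda-lime glass: M = 1.66×10⁻³
  epoxy: M = 1.24×10⁻³
  alloy steel: M = 0.758×10⁻³
  stainless steel: M = 0.723×10⁻³
  copper: M = 0.557×10⁻³
The maximum is for elm.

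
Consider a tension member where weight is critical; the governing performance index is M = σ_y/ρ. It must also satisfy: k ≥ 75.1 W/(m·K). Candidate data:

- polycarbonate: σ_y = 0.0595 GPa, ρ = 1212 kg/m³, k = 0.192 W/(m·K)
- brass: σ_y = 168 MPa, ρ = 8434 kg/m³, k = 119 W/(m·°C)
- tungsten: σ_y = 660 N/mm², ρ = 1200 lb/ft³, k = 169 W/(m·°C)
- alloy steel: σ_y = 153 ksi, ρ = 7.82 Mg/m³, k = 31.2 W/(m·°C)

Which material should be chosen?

tungsten

Screen on constraints: k ≥ 75.1 W/(m·K). Survivors: brass, tungsten.
Normalizing units and computing the index:
  brass: σ_y = 168.0 MPa, ρ = 8434 kg/m³
  tungsten: σ_y = 660.0 MPa, ρ = 19220 kg/m³
  tungsten: M = 34.3 kN·m/kg
  brass: M = 19.9 kN·m/kg
Highest index: tungsten.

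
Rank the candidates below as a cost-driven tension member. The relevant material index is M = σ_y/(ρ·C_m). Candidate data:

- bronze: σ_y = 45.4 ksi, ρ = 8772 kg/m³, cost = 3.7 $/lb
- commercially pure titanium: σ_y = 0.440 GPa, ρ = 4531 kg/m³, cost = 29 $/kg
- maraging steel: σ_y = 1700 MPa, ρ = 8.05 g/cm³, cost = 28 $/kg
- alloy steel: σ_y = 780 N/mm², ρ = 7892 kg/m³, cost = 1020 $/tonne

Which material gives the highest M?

alloy steel

Normalizing units and computing the index:
  bronze: σ_y = 313.0 MPa, ρ = 8772 kg/m³, cost = 8.157 $/kg
  commercially pure titanium: σ_y = 440.0 MPa, ρ = 4531 kg/m³, cost = 29.00 $/kg
  maraging steel: σ_y = 1700 MPa, ρ = 8050 kg/m³, cost = 28.00 $/kg
  alloy steel: σ_y = 780.0 MPa, ρ = 7892 kg/m³, cost = 1.020 $/kg
  alloy steel: M = 96.9 kN·m per $
  maraging steel: M = 7.54 kN·m per $
  bronze: M = 4.37 kN·m per $
  commercially pure titanium: M = 3.35 kN·m per $
Alloy steel ranks first.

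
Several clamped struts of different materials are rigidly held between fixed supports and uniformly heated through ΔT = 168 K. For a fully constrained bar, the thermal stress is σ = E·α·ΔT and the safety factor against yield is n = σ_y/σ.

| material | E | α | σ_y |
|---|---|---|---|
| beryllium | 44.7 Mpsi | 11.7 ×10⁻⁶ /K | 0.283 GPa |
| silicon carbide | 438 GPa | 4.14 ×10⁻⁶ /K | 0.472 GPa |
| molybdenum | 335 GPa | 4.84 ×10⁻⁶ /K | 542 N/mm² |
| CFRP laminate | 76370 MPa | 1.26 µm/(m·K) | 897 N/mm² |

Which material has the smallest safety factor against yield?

In consistent units (E in GPa, α in ×10⁻⁶/K, σ_y in MPa):
  beryllium: E = 308.2, α = 11.7, σ_y = 283.0 → σ = 606 MPa, n = 0.467
  silicon carbide: E = 438.0, α = 4.14, σ_y = 472.0 → σ = 305 MPa, n = 1.55
  molybdenum: E = 335.0, α = 4.84, σ_y = 542.0 → σ = 272 MPa, n = 1.99
  CFRP laminate: E = 76.37, α = 1.26, σ_y = 897.0 → σ = 16.2 MPa, n = 55.5
Smallest n: beryllium with n = 0.467.

beryllium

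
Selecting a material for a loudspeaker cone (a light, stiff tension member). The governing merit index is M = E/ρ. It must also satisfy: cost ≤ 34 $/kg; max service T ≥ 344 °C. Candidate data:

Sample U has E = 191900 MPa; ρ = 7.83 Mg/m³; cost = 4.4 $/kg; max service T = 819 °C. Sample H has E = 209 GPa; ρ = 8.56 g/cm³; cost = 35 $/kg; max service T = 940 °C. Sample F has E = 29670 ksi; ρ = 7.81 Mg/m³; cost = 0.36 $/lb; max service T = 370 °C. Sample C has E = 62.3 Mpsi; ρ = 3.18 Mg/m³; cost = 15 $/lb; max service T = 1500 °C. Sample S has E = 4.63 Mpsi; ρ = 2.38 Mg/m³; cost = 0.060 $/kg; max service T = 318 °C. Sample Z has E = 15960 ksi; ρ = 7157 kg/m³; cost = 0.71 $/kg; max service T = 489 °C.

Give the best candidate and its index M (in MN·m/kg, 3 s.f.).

Screen on constraints: cost ≤ 34 $/kg; max service T ≥ 344 °C. Survivors: sample U, sample F, sample C, sample Z.
Putting every candidate on a common basis:
  sample U: E = 191.9 GPa, ρ = 7830 kg/m³
  sample F: E = 204.6 GPa, ρ = 7810 kg/m³
  sample C: E = 429.5 GPa, ρ = 3180 kg/m³
  sample Z: E = 110.0 GPa, ρ = 7157 kg/m³
  sample C: M = 135 MN·m/kg
  sample F: M = 26.2 MN·m/kg
  sample U: M = 24.5 MN·m/kg
  sample Z: M = 15.4 MN·m/kg
Highest index: sample C.

sample C, M = 135 MN·m/kg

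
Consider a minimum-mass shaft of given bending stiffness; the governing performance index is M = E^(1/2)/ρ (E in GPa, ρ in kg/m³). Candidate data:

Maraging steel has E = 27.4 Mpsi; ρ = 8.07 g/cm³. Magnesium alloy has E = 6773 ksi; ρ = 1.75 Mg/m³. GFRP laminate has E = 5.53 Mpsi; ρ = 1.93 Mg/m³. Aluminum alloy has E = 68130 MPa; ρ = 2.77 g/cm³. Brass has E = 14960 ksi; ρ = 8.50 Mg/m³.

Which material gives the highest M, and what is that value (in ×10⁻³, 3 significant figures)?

In SI units:
  maraging steel: E = 188.9 GPa, ρ = 8070 kg/m³
  magnesium alloy: E = 46.70 GPa, ρ = 1750 kg/m³
  GFRP laminate: E = 38.13 GPa, ρ = 1930 kg/m³
  aluminum alloy: E = 68.13 GPa, ρ = 2770 kg/m³
  brass: E = 103.1 GPa, ρ = 8500 kg/m³
  magnesium alloy: M = 3.90×10⁻³
  GFRP laminate: M = 3.20×10⁻³
  aluminum alloy: M = 2.98×10⁻³
  maraging steel: M = 1.70×10⁻³
  brass: M = 1.19×10⁻³
Magnesium alloy ranks first.

magnesium alloy, M = 3.90×10⁻³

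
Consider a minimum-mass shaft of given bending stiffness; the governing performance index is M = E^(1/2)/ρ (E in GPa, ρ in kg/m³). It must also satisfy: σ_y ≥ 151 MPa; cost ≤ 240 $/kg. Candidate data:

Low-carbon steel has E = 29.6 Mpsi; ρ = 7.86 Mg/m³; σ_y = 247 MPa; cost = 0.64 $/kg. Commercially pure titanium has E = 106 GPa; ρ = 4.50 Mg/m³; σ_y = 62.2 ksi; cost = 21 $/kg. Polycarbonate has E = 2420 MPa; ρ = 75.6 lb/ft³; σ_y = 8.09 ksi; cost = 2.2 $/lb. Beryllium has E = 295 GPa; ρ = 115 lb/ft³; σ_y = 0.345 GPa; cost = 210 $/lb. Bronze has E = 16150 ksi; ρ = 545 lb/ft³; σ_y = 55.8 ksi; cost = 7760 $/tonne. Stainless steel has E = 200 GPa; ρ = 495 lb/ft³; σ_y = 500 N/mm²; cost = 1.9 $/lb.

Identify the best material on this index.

Screen on constraints: σ_y ≥ 151 MPa; cost ≤ 240 $/kg. Survivors: low-carbon steel, commercially pure titanium, bronze, stainless steel.
Putting every candidate on a common basis:
  low-carbon steel: E = 204.1 GPa, ρ = 7860 kg/m³
  commercially pure titanium: E = 106.0 GPa, ρ = 4500 kg/m³
  bronze: E = 111.4 GPa, ρ = 8730 kg/m³
  stainless steel: E = 200.0 GPa, ρ = 7929 kg/m³
  commercially pure titanium: M = 2.29×10⁻³
  low-carbon steel: M = 1.82×10⁻³
  stainless steel: M = 1.78×10⁻³
  bronze: M = 1.21×10⁻³
The maximum is for commercially pure titanium.

commercially pure titanium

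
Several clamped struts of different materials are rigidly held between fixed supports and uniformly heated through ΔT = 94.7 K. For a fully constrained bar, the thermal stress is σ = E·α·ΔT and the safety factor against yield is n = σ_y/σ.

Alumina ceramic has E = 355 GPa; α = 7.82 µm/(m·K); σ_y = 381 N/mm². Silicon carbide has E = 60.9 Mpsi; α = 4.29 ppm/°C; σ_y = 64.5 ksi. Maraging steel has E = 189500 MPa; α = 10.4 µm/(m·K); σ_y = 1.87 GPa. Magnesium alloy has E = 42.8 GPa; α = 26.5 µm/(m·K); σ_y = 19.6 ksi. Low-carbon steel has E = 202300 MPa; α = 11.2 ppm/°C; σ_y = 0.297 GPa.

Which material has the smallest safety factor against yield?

In consistent units (E in GPa, α in ×10⁻⁶/K, σ_y in MPa):
  alumina ceramic: E = 355.0, α = 7.82, σ_y = 381.0 → σ = 263 MPa, n = 1.45
  silicon carbide: E = 419.9, α = 4.29, σ_y = 444.7 → σ = 171 MPa, n = 2.61
  maraging steel: E = 189.5, α = 10.4, σ_y = 1870 → σ = 187 MPa, n = 10.0
  magnesium alloy: E = 42.80, α = 26.5, σ_y = 135.1 → σ = 107 MPa, n = 1.26
  low-carbon steel: E = 202.3, α = 11.2, σ_y = 297.0 → σ = 215 MPa, n = 1.38
The minimum is magnesium alloy at n = 1.26.

magnesium alloy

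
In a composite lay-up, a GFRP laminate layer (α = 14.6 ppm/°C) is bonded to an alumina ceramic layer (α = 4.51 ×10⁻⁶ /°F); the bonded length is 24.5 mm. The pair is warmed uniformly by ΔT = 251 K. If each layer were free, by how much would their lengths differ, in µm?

alumina ceramic: α = 4.51×10⁻⁶/°F × 9/5 = 8.12×10⁻⁶/K.
Δα = |14.6 − 8.12|×10⁻⁶/K = 6.48×10⁻⁶/K.
ΔL_mismatch = Δα·L·ΔT = 6.48×10⁻⁶ × 24.5 mm × 251.0 K = 39.9 µm.

39.9 µm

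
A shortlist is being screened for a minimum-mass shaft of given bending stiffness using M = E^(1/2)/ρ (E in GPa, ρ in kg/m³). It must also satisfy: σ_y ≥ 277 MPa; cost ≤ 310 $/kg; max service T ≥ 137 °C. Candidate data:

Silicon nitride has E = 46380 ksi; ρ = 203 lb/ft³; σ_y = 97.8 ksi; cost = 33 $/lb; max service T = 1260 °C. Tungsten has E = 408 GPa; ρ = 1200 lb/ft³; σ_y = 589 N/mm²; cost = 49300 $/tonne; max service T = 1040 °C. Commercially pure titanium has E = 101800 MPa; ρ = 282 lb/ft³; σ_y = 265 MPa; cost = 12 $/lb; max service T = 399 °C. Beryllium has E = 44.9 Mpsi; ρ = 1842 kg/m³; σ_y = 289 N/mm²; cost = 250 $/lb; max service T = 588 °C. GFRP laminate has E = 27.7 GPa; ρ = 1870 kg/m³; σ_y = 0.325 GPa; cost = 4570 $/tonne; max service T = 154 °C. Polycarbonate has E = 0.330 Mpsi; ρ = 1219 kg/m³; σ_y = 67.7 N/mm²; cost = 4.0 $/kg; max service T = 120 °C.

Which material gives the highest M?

silicon nitride

Screen on constraints: σ_y ≥ 277 MPa; cost ≤ 310 $/kg; max service T ≥ 137 °C. Survivors: silicon nitride, tungsten, GFRP laminate.
After converting to SI:
  silicon nitride: E = 319.8 GPa, ρ = 3252 kg/m³
  tungsten: E = 408.0 GPa, ρ = 19220 kg/m³
  GFRP laminate: E = 27.70 GPa, ρ = 1870 kg/m³
  silicon nitride: M = 5.50×10⁻³
  GFRP laminate: M = 2.81×10⁻³
  tungsten: M = 1.05×10⁻³
Highest index: silicon nitride.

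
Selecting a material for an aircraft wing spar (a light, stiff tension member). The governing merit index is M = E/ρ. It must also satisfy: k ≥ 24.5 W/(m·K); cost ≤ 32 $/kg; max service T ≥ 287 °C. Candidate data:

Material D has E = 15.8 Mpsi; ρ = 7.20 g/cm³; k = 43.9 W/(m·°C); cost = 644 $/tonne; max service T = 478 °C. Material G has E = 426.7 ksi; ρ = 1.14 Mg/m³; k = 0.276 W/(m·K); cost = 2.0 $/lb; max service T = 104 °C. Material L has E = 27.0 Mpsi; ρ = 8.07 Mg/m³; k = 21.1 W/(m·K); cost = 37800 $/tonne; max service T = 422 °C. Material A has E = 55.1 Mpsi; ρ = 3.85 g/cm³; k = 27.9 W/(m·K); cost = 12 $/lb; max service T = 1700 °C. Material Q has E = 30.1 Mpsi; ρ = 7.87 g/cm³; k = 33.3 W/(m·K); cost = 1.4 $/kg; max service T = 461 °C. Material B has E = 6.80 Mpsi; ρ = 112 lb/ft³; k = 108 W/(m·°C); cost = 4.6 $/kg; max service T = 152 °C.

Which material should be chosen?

material A

Screen on constraints: k ≥ 24.5 W/(m·K); cost ≤ 32 $/kg; max service T ≥ 287 °C. Survivors: material D, material A, material Q.
Convert each candidate to consistent units, then evaluate M:
  material D: E = 108.9 GPa, ρ = 7200 kg/m³
  material A: E = 379.9 GPa, ρ = 3850 kg/m³
  material Q: E = 207.5 GPa, ρ = 7870 kg/m³
  material A: M = 98.7 MN·m/kg
  material Q: M = 26.4 MN·m/kg
  material D: M = 15.1 MN·m/kg
The maximum is for material A.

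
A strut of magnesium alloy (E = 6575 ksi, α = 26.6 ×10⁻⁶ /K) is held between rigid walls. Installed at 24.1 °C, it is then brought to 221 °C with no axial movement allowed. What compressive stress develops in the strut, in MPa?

E = 6575 ksi = 45.33 GPa.
ΔT = 196.9 K. Constrained thermal stress σ = E·α·ΔT = 45.33×10³ MPa × 26.6×10⁻⁶ × 196.9 = 237 MPa (compressive).

237 MPa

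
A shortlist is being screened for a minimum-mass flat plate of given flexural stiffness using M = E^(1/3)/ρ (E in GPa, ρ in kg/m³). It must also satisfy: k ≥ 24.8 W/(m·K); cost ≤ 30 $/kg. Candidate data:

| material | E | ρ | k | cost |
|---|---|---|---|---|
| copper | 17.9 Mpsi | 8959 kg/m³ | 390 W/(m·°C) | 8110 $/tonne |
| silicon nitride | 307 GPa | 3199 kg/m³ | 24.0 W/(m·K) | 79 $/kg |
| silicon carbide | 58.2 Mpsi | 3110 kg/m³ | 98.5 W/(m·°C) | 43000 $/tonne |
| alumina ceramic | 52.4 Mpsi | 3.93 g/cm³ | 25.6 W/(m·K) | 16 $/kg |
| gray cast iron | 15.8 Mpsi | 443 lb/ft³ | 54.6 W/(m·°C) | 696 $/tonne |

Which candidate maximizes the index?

alumina ceramic

Screen on constraints: k ≥ 24.8 W/(m·K); cost ≤ 30 $/kg. Survivors: copper, alumina ceramic, gray cast iron.
Normalizing units and computing the index:
  copper: E = 123.4 GPa, ρ = 8959 kg/m³
  alumina ceramic: E = 361.3 GPa, ρ = 3930 kg/m³
  gray cast iron: E = 108.9 GPa, ρ = 7096 kg/m³
  alumina ceramic: M = 1.81×10⁻³
  gray cast iron: M = 0.673×10⁻³
  copper: M = 0.556×10⁻³
Alumina ceramic ranks first.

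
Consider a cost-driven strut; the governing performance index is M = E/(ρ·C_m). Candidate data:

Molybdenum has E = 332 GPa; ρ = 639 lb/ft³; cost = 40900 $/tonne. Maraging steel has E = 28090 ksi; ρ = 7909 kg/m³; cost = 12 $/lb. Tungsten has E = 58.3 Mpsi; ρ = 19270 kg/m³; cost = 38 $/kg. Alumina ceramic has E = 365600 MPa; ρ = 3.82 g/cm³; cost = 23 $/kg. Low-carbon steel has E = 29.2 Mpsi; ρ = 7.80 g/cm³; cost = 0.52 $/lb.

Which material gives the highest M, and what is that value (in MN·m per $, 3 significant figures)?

low-carbon steel, M = 22.5 MN·m per $

In SI units:
  molybdenum: E = 332.0 GPa, ρ = 10240 kg/m³, cost = 40.90 $/kg
  maraging steel: E = 193.7 GPa, ρ = 7909 kg/m³, cost = 26.46 $/kg
  tungsten: E = 402.0 GPa, ρ = 19270 kg/m³, cost = 38.00 $/kg
  alumina ceramic: E = 365.6 GPa, ρ = 3820 kg/m³, cost = 23.00 $/kg
  low-carbon steel: E = 201.3 GPa, ρ = 7800 kg/m³, cost = 1.146 $/kg
  low-carbon steel: M = 22.5 MN·m per $
  alumina ceramic: M = 4.16 MN·m per $
  maraging steel: M = 0.926 MN·m per $
  molybdenum: M = 0.793 MN·m per $
  tungsten: M = 0.549 MN·m per $
Low-carbon steel has the largest M.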